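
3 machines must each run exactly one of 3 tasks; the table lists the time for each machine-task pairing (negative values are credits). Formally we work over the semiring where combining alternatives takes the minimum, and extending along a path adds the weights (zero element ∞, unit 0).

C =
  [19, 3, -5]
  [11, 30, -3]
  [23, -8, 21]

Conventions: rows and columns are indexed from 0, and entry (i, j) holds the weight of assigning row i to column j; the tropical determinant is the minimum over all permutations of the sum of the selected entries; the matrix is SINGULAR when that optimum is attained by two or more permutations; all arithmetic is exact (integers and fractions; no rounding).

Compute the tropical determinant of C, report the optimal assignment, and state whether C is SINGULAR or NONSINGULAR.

σ = (0, 1, 2): 19 + 30 + 21 = 70
σ = (0, 2, 1): 19 + (-3) + (-8) = 8
σ = (1, 0, 2): 3 + 11 + 21 = 35
σ = (1, 2, 0): 3 + (-3) + 23 = 23
σ = (2, 0, 1): (-5) + 11 + (-8) = -2
σ = (2, 1, 0): (-5) + 30 + 23 = 48
Optimal value attained by: σ = (2, 0, 1).
Answer: det⊕(C) = -2; verdict: NONSINGULAR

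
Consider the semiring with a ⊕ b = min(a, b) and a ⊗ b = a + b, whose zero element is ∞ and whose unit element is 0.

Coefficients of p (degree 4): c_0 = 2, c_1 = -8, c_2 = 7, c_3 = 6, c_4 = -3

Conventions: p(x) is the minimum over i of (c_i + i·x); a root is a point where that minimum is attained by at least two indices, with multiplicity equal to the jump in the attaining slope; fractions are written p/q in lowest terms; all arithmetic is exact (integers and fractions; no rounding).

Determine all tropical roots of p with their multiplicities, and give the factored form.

hull edge (i=0, c=2) to (i=1, c=-8): slope -10, span 1
hull edge (i=1, c=-8) to (i=4, c=-3): slope 5/3, span 3
Factored form: p(x) = -3 ⊗ (x ⊕ (-5/3)) ⊗ (x ⊕ (-5/3)) ⊗ (x ⊕ (-5/3)) ⊗ (x ⊕ 10)
Answer: roots = -5/3 (mult 3), 10 (mult 1)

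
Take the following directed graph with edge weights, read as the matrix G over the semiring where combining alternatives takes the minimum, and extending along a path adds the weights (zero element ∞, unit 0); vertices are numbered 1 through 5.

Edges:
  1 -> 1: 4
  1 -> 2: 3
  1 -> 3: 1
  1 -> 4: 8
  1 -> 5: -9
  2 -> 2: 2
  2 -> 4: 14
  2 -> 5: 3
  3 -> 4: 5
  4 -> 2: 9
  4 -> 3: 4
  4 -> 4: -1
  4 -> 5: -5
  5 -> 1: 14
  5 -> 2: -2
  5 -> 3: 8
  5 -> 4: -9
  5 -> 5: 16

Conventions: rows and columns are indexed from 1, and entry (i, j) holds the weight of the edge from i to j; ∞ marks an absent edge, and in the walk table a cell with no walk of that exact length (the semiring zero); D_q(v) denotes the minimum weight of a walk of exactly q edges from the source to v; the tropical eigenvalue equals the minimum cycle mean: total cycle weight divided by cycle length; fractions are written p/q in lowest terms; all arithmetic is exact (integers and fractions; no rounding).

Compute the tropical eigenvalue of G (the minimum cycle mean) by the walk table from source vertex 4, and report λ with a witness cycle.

q=0: [∞, ∞, ∞, 0, ∞]
q=1: [∞, 9, 4, -1, -5]
q=2: [9, -7, 3, -14, -6]
q=3: [8, -8, -10, -15, -19]
q=4: [-5, -21, -11, -28, -20]
q=5: [-6, -22, -24, -29, -33]
Optimal cycle mean attained by: cycle 4->5->4, total (-5) + (-9), length 2.
Answer: λ = -7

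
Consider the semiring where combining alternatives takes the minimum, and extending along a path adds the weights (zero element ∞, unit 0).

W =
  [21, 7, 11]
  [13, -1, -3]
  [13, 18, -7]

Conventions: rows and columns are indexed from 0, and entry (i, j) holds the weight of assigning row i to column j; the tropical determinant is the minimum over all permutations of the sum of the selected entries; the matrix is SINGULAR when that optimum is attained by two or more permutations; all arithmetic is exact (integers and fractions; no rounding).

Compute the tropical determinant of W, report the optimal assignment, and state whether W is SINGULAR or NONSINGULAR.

σ = (0, 1, 2): 21 + (-1) + (-7) = 13
σ = (0, 2, 1): 21 + (-3) + 18 = 36
σ = (1, 0, 2): 7 + 13 + (-7) = 13
σ = (1, 2, 0): 7 + (-3) + 13 = 17
σ = (2, 0, 1): 11 + 13 + 18 = 42
σ = (2, 1, 0): 11 + (-1) + 13 = 23
Optimal value attained by: σ = (0, 1, 2).
Answer: det⊕(W) = 13; verdict: SINGULAR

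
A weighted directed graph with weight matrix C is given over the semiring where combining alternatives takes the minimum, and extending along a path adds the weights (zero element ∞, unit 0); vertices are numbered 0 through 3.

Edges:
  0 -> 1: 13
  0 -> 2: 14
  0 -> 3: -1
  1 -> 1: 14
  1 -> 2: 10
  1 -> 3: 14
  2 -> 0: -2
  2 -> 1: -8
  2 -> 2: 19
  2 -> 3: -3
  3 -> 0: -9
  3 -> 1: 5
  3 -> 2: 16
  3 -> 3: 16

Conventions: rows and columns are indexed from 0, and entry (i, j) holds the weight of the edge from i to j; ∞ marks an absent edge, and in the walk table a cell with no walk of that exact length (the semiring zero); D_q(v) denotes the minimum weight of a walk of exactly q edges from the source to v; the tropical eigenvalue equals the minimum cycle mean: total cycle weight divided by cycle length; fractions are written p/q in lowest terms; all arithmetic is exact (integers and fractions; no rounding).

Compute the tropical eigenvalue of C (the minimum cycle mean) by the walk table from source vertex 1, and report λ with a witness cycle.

q=0: [∞, 0, ∞, ∞]
q=1: [∞, 14, 10, 14]
q=2: [5, 2, 24, 7]
q=3: [-2, 12, 12, 4]
q=4: [-5, 4, 12, -3]
Optimal cycle mean attained by: cycle 0->3->0, total (-1) + (-9), length 2.
Answer: λ = -5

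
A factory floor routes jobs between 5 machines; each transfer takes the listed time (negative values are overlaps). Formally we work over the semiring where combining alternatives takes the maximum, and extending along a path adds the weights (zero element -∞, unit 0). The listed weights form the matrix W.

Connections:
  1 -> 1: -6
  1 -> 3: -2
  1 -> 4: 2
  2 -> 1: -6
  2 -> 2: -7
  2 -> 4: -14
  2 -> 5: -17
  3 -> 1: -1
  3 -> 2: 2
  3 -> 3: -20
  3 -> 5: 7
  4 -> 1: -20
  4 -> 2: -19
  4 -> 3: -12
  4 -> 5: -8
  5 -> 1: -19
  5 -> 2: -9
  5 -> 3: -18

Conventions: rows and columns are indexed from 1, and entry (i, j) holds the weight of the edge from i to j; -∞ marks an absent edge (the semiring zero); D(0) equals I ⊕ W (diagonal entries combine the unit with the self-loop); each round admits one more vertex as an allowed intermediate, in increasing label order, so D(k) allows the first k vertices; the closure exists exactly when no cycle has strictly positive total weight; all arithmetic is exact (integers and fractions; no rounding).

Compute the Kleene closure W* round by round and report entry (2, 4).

D(0):
  [0, -∞, -2, 2, -∞]
  [-6, 0, -∞, -14, -17]
  [-1, 2, 0, -∞, 7]
  [-20, -19, -12, 0, -8]
  [-19, -9, -18, -∞, 0]
D(1):
  [0, -∞, -2, 2, -∞]
  [-6, 0, -8, -4, -17]
  [-1, 2, 0, 1, 7]
  [-20, -19, -12, 0, -8]
  [-19, -9, -18, -17, 0]
D(2):
  [0, -∞, -2, 2, -∞]
  [-6, 0, -8, -4, -17]
  [-1, 2, 0, 1, 7]
  [-20, -19, -12, 0, -8]
  [-15, -9, -17, -13, 0]
D(3):
  [0, 0, -2, 2, 5]
  [-6, 0, -8, -4, -1]
  [-1, 2, 0, 1, 7]
  [-13, -10, -12, 0, -5]
  [-15, -9, -17, -13, 0]
D(4):
  [0, 0, -2, 2, 5]
  [-6, 0, -8, -4, -1]
  [-1, 2, 0, 1, 7]
  [-13, -10, -12, 0, -5]
  [-15, -9, -17, -13, 0]
D(5):
  [0, 0, -2, 2, 5]
  [-6, 0, -8, -4, -1]
  [-1, 2, 0, 1, 7]
  [-13, -10, -12, 0, -5]
  [-15, -9, -17, -13, 0]
Answer: W*[2][4] = -4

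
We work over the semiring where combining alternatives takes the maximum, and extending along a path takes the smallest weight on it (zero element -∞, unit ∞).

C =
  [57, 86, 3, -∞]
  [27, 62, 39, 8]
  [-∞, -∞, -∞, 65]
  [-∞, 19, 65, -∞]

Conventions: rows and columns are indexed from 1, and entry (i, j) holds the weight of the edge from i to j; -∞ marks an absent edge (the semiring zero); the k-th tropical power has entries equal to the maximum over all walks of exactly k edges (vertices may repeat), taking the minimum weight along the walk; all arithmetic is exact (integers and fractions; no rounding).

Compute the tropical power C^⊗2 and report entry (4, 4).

C^⊗2:
  [57, 62, 39, 8]
  [27, 62, 39, 39]
  [-∞, 19, 65, -∞]
  [19, 19, 19, 65]
Key observation: the optimum is the walk 4->3->4, with weight 65 min 65 = 65.
Optimal value attained by: walk 4->3->4.
Answer: (C^⊗2)[4][4] = 65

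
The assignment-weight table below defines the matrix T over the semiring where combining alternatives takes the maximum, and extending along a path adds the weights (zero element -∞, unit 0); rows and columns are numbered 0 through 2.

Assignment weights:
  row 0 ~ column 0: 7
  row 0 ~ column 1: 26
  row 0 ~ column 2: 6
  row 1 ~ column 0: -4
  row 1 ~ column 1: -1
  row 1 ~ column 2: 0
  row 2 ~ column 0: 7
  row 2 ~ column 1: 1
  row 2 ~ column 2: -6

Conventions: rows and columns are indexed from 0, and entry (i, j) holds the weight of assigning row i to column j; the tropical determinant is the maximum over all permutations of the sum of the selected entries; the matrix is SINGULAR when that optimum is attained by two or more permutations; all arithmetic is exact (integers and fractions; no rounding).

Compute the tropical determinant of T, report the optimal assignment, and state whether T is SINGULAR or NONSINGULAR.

σ = (0, 1, 2): 7 + (-1) + (-6) = 0
σ = (0, 2, 1): 7 + 0 + 1 = 8
σ = (1, 0, 2): 26 + (-4) + (-6) = 16
σ = (1, 2, 0): 26 + 0 + 7 = 33
σ = (2, 0, 1): 6 + (-4) + 1 = 3
σ = (2, 1, 0): 6 + (-1) + 7 = 12
Optimal value attained by: σ = (1, 2, 0).
Answer: det⊕(T) = 33; verdict: NONSINGULAR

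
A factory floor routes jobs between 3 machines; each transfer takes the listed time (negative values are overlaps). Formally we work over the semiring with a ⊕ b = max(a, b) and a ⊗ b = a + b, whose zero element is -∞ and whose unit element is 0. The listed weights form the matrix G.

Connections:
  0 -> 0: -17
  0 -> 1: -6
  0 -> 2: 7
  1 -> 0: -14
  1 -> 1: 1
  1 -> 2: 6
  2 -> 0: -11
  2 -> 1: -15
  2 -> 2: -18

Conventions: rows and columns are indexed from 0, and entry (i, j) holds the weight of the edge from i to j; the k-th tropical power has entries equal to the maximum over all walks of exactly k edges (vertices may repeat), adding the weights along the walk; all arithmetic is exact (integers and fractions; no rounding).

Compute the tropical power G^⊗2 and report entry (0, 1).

G^⊗2:
  [-4, -5, 0]
  [-5, 2, 7]
  [-28, -14, -4]
Key observation: the optimum is the walk 0->1->1, with weight (-6) + 1 = -5.
Optimal value attained by: walk 0->1->1.
Answer: (G^⊗2)[0][1] = -5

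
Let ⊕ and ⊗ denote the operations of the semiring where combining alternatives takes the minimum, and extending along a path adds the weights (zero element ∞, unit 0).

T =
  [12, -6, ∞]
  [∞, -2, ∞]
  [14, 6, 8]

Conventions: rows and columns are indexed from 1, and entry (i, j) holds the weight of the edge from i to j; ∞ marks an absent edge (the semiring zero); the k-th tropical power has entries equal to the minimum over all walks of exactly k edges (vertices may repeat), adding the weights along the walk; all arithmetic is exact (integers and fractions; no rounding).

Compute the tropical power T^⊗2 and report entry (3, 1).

T^⊗2:
  [24, -8, ∞]
  [∞, -4, ∞]
  [22, 4, 16]
Key observation: the optimum is the walk 3->3->1, with weight 8 + 14 = 22.
Optimal value attained by: walk 3->3->1.
Answer: (T^⊗2)[3][1] = 22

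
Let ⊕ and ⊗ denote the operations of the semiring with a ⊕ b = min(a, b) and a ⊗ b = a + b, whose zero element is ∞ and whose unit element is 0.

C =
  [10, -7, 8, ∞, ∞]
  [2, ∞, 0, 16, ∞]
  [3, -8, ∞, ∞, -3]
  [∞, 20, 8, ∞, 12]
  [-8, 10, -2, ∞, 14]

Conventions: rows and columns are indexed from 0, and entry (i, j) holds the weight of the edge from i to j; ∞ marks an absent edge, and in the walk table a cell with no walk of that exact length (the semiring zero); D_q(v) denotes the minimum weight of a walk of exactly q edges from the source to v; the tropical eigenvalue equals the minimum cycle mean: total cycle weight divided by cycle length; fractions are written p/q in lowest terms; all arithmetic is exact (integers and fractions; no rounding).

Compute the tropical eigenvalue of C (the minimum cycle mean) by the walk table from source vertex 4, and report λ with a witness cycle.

q=0: [∞, ∞, ∞, ∞, 0]
q=1: [-8, 10, -2, ∞, 14]
q=2: [1, -15, 0, 26, -5]
q=3: [-13, -8, -15, 1, -3]
q=4: [-12, -23, -8, 8, -18]
q=5: [-26, -19, -23, -7, -11]
Optimal cycle mean attained by: cycle 0->1->2->4->0, total (-7) + 0 + (-3) + (-8), length 4.
Answer: λ = -9/2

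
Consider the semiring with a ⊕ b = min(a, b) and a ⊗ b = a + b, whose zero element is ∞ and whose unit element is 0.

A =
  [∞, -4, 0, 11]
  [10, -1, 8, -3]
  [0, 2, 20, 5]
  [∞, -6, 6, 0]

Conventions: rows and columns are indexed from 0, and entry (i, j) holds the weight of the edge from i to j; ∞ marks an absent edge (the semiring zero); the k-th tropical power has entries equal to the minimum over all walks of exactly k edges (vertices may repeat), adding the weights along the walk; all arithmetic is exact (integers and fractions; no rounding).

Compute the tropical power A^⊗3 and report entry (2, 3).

A^⊗2:
  [0, -5, 4, -7]
  [8, -9, 3, -4]
  [12, -4, 0, -1]
  [4, -7, 2, -9]
A^⊗3:
  [4, -13, -1, -8]
  [1, -10, -1, -12]
  [0, -7, 4, -7]
  [2, -15, -3, -10]
Key observation: the optimum is the walk 2->0->1->3, with weight 0 + (-4) + (-3) = -7.
Optimal value attained by: walk 2->0->1->3.
Answer: (A^⊗3)[2][3] = -7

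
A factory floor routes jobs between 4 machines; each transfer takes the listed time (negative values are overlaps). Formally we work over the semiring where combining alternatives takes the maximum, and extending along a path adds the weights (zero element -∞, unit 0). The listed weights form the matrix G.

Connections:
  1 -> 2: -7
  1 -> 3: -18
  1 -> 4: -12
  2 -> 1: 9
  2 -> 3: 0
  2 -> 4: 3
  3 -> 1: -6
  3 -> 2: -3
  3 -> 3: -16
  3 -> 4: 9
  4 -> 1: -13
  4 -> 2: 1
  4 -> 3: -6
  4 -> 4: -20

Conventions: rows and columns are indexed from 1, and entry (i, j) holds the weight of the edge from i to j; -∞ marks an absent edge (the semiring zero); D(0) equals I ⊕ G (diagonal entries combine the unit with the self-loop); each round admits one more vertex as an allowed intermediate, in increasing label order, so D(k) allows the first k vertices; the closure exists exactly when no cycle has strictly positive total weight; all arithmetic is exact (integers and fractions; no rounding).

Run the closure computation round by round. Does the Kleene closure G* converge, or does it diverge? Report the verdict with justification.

D(0):
  [0, -7, -18, -12]
  [9, 0, 0, 3]
  [-6, -3, 0, 9]
  [-13, 1, -6, 0]
Detection: at round 1, diagonal entry (2, 2) turns strictly positive.
Key observation: the cycle 2->1->2 has total weight 9 + (-7), which is strictly positive.
Answer: DIVERGES — positive cycle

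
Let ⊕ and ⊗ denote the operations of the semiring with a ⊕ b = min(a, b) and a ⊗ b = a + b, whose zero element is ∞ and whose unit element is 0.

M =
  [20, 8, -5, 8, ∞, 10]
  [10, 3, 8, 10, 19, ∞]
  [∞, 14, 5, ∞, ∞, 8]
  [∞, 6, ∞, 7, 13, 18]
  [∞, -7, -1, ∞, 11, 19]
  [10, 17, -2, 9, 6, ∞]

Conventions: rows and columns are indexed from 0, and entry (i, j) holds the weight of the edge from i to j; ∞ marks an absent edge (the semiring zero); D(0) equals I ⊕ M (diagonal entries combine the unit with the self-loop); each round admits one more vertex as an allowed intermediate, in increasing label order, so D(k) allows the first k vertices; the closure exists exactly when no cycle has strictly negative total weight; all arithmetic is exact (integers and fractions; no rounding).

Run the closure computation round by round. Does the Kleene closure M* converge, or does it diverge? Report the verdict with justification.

D(0):
  [0, 8, -5, 8, ∞, 10]
  [10, 0, 8, 10, 19, ∞]
  [∞, 14, 0, ∞, ∞, 8]
  [∞, 6, ∞, 0, 13, 18]
  [∞, -7, -1, ∞, 0, 19]
  [10, 17, -2, 9, 6, 0]
D(1):
  [0, 8, -5, 8, ∞, 10]
  [10, 0, 5, 10, 19, 20]
  [∞, 14, 0, ∞, ∞, 8]
  [∞, 6, ∞, 0, 13, 18]
  [∞, -7, -1, ∞, 0, 19]
  [10, 17, -2, 9, 6, 0]
D(2):
  [0, 8, -5, 8, 27, 10]
  [10, 0, 5, 10, 19, 20]
  [24, 14, 0, 24, 33, 8]
  [16, 6, 11, 0, 13, 18]
  [3, -7, -2, 3, 0, 13]
  [10, 17, -2, 9, 6, 0]
D(3):
  [0, 8, -5, 8, 27, 3]
  [10, 0, 5, 10, 19, 13]
  [24, 14, 0, 24, 33, 8]
  [16, 6, 11, 0, 13, 18]
  [3, -7, -2, 3, 0, 6]
  [10, 12, -2, 9, 6, 0]
D(4):
  [0, 8, -5, 8, 21, 3]
  [10, 0, 5, 10, 19, 13]
  [24, 14, 0, 24, 33, 8]
  [16, 6, 11, 0, 13, 18]
  [3, -7, -2, 3, 0, 6]
  [10, 12, -2, 9, 6, 0]
D(5):
  [0, 8, -5, 8, 21, 3]
  [10, 0, 5, 10, 19, 13]
  [24, 14, 0, 24, 33, 8]
  [16, 6, 11, 0, 13, 18]
  [3, -7, -2, 3, 0, 6]
  [9, -1, -2, 9, 6, 0]
D(6):
  [0, 2, -5, 8, 9, 3]
  [10, 0, 5, 10, 19, 13]
  [17, 7, 0, 17, 14, 8]
  [16, 6, 11, 0, 13, 18]
  [3, -7, -2, 3, 0, 6]
  [9, -1, -2, 9, 6, 0]
Key observation: every diagonal entry stays at the unit through all rounds, so no improving cycle exists.
Answer: CONVERGES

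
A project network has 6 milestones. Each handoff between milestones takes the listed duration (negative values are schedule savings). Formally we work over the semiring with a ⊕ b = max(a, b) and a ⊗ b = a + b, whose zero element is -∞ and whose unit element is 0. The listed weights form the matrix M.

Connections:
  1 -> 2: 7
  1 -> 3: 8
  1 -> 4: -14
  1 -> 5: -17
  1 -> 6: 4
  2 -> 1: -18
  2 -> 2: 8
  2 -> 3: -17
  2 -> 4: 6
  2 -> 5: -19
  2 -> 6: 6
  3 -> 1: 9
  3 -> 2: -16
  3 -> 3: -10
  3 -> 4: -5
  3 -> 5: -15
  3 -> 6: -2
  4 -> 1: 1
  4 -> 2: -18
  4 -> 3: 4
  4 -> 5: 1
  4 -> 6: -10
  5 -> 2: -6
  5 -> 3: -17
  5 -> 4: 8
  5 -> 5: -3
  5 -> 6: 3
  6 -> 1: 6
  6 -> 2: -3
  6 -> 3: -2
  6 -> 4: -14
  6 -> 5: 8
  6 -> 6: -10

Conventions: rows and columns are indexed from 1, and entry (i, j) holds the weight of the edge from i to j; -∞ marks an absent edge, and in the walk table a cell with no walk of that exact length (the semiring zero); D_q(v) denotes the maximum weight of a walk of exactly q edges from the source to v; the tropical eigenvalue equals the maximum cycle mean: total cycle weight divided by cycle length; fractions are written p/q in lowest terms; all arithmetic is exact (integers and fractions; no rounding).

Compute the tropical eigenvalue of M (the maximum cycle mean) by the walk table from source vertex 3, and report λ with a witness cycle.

q=0: [-∞, -∞, 0, -∞, -∞, -∞]
q=1: [9, -16, -10, -5, -15, -2]
q=2: [4, 16, 17, -5, 6, 13]
q=3: [26, 24, 12, 22, 21, 22]
q=4: [28, 33, 34, 30, 30, 30]
q=5: [43, 41, 36, 39, 38, 39]
q=6: [45, 50, 51, 47, 47, 47]
Optimal cycle mean attained by: cycle 1->3->1, total 8 + 9, length 2.
Answer: λ = 17/2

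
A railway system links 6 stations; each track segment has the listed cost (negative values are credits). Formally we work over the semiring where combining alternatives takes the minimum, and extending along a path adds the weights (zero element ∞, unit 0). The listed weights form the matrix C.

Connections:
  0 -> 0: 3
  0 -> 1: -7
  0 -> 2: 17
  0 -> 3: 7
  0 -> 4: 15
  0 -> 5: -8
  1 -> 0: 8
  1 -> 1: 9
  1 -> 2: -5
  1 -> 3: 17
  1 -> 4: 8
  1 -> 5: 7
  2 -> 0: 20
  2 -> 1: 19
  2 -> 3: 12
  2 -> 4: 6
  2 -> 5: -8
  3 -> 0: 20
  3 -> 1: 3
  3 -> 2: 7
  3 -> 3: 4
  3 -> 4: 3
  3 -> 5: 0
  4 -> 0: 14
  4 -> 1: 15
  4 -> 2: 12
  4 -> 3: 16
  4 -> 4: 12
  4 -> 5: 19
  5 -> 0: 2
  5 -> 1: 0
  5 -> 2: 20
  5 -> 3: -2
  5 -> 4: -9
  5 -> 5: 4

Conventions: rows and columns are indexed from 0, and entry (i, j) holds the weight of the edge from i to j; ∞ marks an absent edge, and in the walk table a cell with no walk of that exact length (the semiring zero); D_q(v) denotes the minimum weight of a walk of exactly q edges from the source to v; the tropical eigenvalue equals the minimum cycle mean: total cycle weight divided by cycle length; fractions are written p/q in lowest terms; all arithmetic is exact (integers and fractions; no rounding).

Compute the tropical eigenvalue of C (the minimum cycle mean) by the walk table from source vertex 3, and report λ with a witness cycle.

q=0: [∞, ∞, ∞, 0, ∞, ∞]
q=1: [20, 3, 7, 4, 3, 0]
q=2: [2, 0, -2, -2, -9, -1]
q=3: [1, -5, -5, -3, -10, -10]
q=4: [-8, -10, -10, -12, -19, -13]
q=5: [-11, -15, -15, -15, -22, -18]
q=6: [-16, -18, -20, -20, -27, -23]
Optimal cycle mean attained by: cycle 0->1->2->5->0, total (-7) + (-5) + (-8) + 2, length 4.
Answer: λ = -9/2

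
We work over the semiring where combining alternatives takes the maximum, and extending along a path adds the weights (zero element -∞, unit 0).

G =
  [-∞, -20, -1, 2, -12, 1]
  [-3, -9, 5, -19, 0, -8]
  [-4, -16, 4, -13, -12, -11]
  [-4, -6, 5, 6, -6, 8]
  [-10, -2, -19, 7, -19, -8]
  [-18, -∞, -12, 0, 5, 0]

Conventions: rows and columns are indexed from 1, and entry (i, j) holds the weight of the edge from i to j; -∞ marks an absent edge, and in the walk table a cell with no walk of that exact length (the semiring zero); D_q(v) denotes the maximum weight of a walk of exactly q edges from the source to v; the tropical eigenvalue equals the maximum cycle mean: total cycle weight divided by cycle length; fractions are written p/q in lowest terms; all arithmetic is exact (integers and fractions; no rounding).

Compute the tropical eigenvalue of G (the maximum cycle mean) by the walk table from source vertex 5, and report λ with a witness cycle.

q=0: [-∞, -∞, -∞, -∞, 0, -∞]
q=1: [-10, -2, -19, 7, -19, -8]
q=2: [3, 1, 12, 13, 1, 15]
q=3: [9, 7, 18, 19, 20, 21]
q=4: [15, 18, 24, 27, 26, 27]
q=5: [23, 24, 32, 33, 32, 35]
q=6: [29, 30, 38, 39, 40, 41]
Optimal cycle mean attained by: cycle 4->6->5->4, total 8 + 5 + 7, length 3.
Answer: λ = 20/3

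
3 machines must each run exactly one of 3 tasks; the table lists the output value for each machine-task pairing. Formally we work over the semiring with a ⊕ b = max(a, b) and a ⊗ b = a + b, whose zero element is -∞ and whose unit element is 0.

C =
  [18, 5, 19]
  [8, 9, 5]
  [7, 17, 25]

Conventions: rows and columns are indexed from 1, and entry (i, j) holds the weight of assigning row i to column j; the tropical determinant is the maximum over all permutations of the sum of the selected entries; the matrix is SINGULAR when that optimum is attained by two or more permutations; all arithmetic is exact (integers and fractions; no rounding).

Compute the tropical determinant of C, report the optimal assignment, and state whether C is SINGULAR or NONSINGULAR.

σ = (1, 2, 3): 18 + 9 + 25 = 52
σ = (1, 3, 2): 18 + 5 + 17 = 40
σ = (2, 1, 3): 5 + 8 + 25 = 38
σ = (2, 3, 1): 5 + 5 + 7 = 17
σ = (3, 1, 2): 19 + 8 + 17 = 44
σ = (3, 2, 1): 19 + 9 + 7 = 35
Optimal value attained by: σ = (1, 2, 3).
Answer: det⊕(C) = 52; verdict: NONSINGULAR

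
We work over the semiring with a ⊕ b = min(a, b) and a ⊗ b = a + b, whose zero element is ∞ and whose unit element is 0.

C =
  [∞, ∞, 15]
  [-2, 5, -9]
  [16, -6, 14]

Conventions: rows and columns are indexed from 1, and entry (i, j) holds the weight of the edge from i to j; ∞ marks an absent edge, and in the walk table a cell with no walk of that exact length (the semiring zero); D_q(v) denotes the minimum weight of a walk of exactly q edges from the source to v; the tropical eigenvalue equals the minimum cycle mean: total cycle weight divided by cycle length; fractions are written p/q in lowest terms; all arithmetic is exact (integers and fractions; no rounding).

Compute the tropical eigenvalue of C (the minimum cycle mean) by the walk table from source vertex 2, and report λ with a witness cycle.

q=0: [∞, 0, ∞]
q=1: [-2, 5, -9]
q=2: [3, -15, -4]
q=3: [-17, -10, -24]
Optimal cycle mean attained by: cycle 2->3->2, total (-9) + (-6), length 2.
Answer: λ = -15/2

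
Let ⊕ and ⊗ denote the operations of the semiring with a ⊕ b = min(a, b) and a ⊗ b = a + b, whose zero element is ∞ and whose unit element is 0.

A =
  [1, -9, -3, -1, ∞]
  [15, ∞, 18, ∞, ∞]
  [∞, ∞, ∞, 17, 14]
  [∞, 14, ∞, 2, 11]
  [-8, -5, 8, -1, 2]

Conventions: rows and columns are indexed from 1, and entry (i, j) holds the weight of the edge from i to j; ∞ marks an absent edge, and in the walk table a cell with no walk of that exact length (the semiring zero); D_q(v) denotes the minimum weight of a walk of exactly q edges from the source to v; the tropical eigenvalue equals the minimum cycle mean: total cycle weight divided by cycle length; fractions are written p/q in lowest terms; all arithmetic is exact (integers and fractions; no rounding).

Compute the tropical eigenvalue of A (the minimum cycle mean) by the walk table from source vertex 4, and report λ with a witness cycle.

q=0: [∞, ∞, ∞, 0, ∞]
q=1: [∞, 14, ∞, 2, 11]
q=2: [3, 6, 19, 4, 13]
q=3: [4, -6, 0, 2, 15]
q=4: [5, -5, 1, 3, 13]
q=5: [5, -4, 2, 4, 14]
Optimal cycle mean attained by: cycle 1->4->5->1, total (-1) + 11 + (-8), length 3.
Answer: λ = 2/3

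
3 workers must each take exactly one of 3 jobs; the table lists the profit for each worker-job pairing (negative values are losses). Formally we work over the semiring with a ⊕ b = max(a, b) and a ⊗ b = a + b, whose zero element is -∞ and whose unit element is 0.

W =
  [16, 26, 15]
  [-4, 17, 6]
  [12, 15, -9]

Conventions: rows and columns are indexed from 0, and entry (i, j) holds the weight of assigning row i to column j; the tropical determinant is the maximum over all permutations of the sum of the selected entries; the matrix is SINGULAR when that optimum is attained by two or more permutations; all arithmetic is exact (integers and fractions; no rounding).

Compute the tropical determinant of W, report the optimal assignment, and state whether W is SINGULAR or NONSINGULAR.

σ = (0, 1, 2): 16 + 17 + (-9) = 24
σ = (0, 2, 1): 16 + 6 + 15 = 37
σ = (1, 0, 2): 26 + (-4) + (-9) = 13
σ = (1, 2, 0): 26 + 6 + 12 = 44
σ = (2, 0, 1): 15 + (-4) + 15 = 26
σ = (2, 1, 0): 15 + 17 + 12 = 44
Optimal value attained by: σ = (1, 2, 0).
Answer: det⊕(W) = 44; verdict: SINGULAR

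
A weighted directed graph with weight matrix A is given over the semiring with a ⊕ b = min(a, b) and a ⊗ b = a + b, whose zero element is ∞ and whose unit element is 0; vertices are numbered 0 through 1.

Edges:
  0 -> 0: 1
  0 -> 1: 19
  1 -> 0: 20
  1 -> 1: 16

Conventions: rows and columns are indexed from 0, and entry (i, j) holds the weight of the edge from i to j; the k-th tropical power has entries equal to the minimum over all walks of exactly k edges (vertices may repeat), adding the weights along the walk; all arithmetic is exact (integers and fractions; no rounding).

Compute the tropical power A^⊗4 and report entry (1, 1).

A^⊗2:
  [2, 20]
  [21, 32]
A^⊗3:
  [3, 21]
  [22, 40]
A^⊗4:
  [4, 22]
  [23, 41]
Key observation: the optimum is the walk 1->0->0->0->1, with weight 20 + 1 + 1 + 19 = 41.
Optimal value attained by: walk 1->0->0->0->1.
Answer: (A^⊗4)[1][1] = 41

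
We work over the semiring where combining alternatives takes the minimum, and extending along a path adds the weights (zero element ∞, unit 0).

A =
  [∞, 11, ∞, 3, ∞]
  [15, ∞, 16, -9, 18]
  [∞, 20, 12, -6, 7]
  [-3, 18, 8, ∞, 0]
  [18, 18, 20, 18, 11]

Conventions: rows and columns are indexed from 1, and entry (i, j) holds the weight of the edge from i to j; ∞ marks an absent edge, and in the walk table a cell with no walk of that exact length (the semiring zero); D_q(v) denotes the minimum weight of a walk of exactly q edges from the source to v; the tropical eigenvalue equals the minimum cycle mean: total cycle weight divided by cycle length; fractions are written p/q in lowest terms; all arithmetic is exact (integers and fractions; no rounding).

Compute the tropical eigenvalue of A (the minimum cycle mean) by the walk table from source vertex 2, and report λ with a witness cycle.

q=0: [∞, 0, ∞, ∞, ∞]
q=1: [15, ∞, 16, -9, 18]
q=2: [-12, 9, -1, 10, -9]
q=3: [7, -1, 11, -9, 2]
q=4: [-12, 9, -1, -10, -9]
q=5: [-13, -1, -2, -9, -10]
Optimal cycle mean attained by: cycle 1->2->4->1, total 11 + (-9) + (-3), length 3.
Answer: λ = -1/3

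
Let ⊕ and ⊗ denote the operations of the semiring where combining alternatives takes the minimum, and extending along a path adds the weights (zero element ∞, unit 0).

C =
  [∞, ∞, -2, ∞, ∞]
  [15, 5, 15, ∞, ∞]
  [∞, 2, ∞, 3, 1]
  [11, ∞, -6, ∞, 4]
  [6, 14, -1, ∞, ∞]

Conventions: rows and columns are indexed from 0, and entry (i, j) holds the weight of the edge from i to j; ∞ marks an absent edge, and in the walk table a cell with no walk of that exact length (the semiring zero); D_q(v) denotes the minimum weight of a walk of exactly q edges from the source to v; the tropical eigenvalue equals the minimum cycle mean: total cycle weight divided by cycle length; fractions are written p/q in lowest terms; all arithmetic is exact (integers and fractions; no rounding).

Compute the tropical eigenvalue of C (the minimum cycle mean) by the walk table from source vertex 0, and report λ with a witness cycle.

q=0: [0, ∞, ∞, ∞, ∞]
q=1: [∞, ∞, -2, ∞, ∞]
q=2: [∞, 0, ∞, 1, -1]
q=3: [5, 5, -5, ∞, 5]
q=4: [11, -3, 3, -2, -4]
q=5: [2, 2, -8, 6, 2]
Optimal cycle mean attained by: cycle 2->3->2, total 3 + (-6), length 2.
Answer: λ = -3/2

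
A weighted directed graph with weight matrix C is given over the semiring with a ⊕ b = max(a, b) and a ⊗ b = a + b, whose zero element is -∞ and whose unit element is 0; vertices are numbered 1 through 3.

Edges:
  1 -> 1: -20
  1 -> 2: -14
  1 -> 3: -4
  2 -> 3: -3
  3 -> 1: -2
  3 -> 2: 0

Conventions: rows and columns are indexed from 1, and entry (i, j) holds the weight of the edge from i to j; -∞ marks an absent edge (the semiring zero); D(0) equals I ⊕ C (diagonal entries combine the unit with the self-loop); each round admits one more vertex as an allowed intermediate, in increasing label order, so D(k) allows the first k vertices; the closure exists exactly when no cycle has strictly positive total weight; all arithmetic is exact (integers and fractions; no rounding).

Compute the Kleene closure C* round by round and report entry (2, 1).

D(0):
  [0, -14, -4]
  [-∞, 0, -3]
  [-2, 0, 0]
D(1):
  [0, -14, -4]
  [-∞, 0, -3]
  [-2, 0, 0]
D(2):
  [0, -14, -4]
  [-∞, 0, -3]
  [-2, 0, 0]
D(3):
  [0, -4, -4]
  [-5, 0, -3]
  [-2, 0, 0]
Answer: C*[2][1] = -5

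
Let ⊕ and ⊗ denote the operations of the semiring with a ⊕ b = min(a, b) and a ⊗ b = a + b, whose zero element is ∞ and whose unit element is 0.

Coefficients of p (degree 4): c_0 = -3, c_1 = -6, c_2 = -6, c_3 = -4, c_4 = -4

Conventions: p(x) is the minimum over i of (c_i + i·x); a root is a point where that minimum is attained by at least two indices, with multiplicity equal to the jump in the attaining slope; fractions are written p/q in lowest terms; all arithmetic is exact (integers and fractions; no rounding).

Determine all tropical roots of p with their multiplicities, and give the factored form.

hull edge (i=0, c=-3) to (i=1, c=-6): slope -3, span 1
hull edge (i=1, c=-6) to (i=2, c=-6): slope 0, span 1
hull edge (i=2, c=-6) to (i=4, c=-4): slope 1, span 2
Factored form: p(x) = -4 ⊗ (x ⊕ (-1)) ⊗ (x ⊕ (-1)) ⊗ (x ⊕ 0) ⊗ (x ⊕ 3)
Answer: roots = -1 (mult 2), 0 (mult 1), 3 (mult 1)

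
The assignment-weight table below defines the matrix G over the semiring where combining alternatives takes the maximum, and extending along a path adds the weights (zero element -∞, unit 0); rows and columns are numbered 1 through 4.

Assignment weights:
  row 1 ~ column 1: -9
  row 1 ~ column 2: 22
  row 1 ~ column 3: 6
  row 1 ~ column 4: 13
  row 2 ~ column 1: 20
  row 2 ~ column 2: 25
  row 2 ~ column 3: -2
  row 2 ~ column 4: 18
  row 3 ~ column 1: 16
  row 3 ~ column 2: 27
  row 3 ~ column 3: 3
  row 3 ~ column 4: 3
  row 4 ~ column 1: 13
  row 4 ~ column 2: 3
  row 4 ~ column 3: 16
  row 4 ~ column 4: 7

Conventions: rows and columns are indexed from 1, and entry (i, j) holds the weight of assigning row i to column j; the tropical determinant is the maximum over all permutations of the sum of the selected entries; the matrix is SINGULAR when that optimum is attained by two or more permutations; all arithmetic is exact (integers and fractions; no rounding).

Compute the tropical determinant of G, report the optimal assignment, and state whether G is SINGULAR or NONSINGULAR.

σ = (1, 2, 3, 4): (-9) + 25 + 3 + 7 = 26
σ = (1, 2, 4, 3): (-9) + 25 + 3 + 16 = 35
σ = (1, 3, 2, 4): (-9) + (-2) + 27 + 7 = 23
σ = (1, 3, 4, 2): (-9) + (-2) + 3 + 3 = -5
σ = (1, 4, 2, 3): (-9) + 18 + 27 + 16 = 52
σ = (1, 4, 3, 2): (-9) + 18 + 3 + 3 = 15
σ = (2, 1, 3, 4): 22 + 20 + 3 + 7 = 52
σ = (2, 1, 4, 3): 22 + 20 + 3 + 16 = 61
σ = (2, 3, 1, 4): 22 + (-2) + 16 + 7 = 43
σ = (2, 3, 4, 1): 22 + (-2) + 3 + 13 = 36
σ = (2, 4, 1, 3): 22 + 18 + 16 + 16 = 72
σ = (2, 4, 3, 1): 22 + 18 + 3 + 13 = 56
σ = (3, 1, 2, 4): 6 + 20 + 27 + 7 = 60
σ = (3, 1, 4, 2): 6 + 20 + 3 + 3 = 32
σ = (3, 2, 1, 4): 6 + 25 + 16 + 7 = 54
σ = (3, 2, 4, 1): 6 + 25 + 3 + 13 = 47
σ = (3, 4, 1, 2): 6 + 18 + 16 + 3 = 43
σ = (3, 4, 2, 1): 6 + 18 + 27 + 13 = 64
σ = (4, 1, 2, 3): 13 + 20 + 27 + 16 = 76
σ = (4, 1, 3, 2): 13 + 20 + 3 + 3 = 39
σ = (4, 2, 1, 3): 13 + 25 + 16 + 16 = 70
σ = (4, 2, 3, 1): 13 + 25 + 3 + 13 = 54
σ = (4, 3, 1, 2): 13 + (-2) + 16 + 3 = 30
σ = (4, 3, 2, 1): 13 + (-2) + 27 + 13 = 51
Optimal value attained by: σ = (4, 1, 2, 3).
Answer: det⊕(G) = 76; verdict: NONSINGULAR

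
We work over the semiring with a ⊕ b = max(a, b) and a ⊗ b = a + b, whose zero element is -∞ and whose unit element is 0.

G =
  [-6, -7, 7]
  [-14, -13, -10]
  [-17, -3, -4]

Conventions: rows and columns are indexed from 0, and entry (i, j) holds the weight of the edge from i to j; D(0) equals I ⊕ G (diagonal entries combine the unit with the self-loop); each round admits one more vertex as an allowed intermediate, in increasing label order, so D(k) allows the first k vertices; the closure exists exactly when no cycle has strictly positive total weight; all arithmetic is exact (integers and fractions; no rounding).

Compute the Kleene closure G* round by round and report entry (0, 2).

D(0):
  [0, -7, 7]
  [-14, 0, -10]
  [-17, -3, 0]
D(1):
  [0, -7, 7]
  [-14, 0, -7]
  [-17, -3, 0]
D(2):
  [0, -7, 7]
  [-14, 0, -7]
  [-17, -3, 0]
D(3):
  [0, 4, 7]
  [-14, 0, -7]
  [-17, -3, 0]
Answer: G*[0][2] = 7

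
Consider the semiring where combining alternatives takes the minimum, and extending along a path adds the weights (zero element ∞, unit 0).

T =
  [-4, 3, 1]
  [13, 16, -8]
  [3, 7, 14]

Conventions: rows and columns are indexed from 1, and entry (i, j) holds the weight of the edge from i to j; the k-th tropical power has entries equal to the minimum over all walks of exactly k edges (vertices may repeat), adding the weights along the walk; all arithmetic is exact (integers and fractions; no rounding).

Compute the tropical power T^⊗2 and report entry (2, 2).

T^⊗2:
  [-8, -1, -5]
  [-5, -1, 6]
  [-1, 6, -1]
Key observation: the optimum is the walk 2->3->2, with weight (-8) + 7 = -1.
Optimal value attained by: walk 2->3->2.
Answer: (T^⊗2)[2][2] = -1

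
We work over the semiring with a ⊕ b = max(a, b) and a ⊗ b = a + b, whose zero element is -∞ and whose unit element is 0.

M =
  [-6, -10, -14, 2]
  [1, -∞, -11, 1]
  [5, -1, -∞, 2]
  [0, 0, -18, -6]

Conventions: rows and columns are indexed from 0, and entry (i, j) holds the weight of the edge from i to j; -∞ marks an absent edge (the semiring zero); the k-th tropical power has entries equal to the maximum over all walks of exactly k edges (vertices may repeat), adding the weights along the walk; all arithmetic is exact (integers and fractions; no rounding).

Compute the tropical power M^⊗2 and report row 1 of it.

M^⊗2:
  [2, 2, -16, -4]
  [1, 1, -13, 3]
  [2, 2, -9, 7]
  [1, -6, -11, 2]
Answer: row 1 of M^⊗2 = [1, 1, -13, 3]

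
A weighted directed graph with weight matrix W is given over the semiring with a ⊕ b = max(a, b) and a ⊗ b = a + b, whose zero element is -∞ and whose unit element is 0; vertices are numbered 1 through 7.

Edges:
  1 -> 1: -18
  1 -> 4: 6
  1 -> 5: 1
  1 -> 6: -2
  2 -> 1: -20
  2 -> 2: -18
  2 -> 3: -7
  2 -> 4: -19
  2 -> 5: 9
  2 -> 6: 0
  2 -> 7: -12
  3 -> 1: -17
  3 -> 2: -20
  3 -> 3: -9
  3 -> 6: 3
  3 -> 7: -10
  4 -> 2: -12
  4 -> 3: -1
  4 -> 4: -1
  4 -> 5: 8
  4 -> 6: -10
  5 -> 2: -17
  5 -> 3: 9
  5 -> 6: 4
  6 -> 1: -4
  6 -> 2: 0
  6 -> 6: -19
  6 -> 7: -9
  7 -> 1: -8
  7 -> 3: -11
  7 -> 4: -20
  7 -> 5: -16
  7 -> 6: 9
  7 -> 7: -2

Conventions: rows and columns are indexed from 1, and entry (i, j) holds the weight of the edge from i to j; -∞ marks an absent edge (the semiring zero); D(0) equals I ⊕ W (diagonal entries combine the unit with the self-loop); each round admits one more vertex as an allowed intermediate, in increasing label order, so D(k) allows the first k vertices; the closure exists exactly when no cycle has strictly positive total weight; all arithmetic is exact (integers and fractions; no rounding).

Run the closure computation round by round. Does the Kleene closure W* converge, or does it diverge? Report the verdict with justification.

D(0):
  [0, -∞, -∞, 6, 1, -2, -∞]
  [-20, 0, -7, -19, 9, 0, -12]
  [-17, -20, 0, -∞, -∞, 3, -10]
  [-∞, -12, -1, 0, 8, -10, -∞]
  [-∞, -17, 9, -∞, 0, 4, -∞]
  [-4, 0, -∞, -∞, -∞, 0, -9]
  [-8, -∞, -11, -20, -16, 9, 0]
D(1):
  [0, -∞, -∞, 6, 1, -2, -∞]
  [-20, 0, -7, -14, 9, 0, -12]
  [-17, -20, 0, -11, -16, 3, -10]
  [-∞, -12, -1, 0, 8, -10, -∞]
  [-∞, -17, 9, -∞, 0, 4, -∞]
  [-4, 0, -∞, 2, -3, 0, -9]
  [-8, -∞, -11, -2, -7, 9, 0]
D(2):
  [0, -∞, -∞, 6, 1, -2, -∞]
  [-20, 0, -7, -14, 9, 0, -12]
  [-17, -20, 0, -11, -11, 3, -10]
  [-32, -12, -1, 0, 8, -10, -24]
  [-37, -17, 9, -31, 0, 4, -29]
  [-4, 0, -7, 2, 9, 0, -9]
  [-8, -∞, -11, -2, -7, 9, 0]
D(3):
  [0, -∞, -∞, 6, 1, -2, -∞]
  [-20, 0, -7, -14, 9, 0, -12]
  [-17, -20, 0, -11, -11, 3, -10]
  [-18, -12, -1, 0, 8, 2, -11]
  [-8, -11, 9, -2, 0, 12, -1]
  [-4, 0, -7, 2, 9, 0, -9]
  [-8, -31, -11, -2, -7, 9, 0]
Detection: at round 4, diagonal entry (5, 5) turns strictly positive.
Key observation: the cycle 5->3->1->4->5 has total weight 9 + (-17) + 6 + 8, which is strictly positive.
Answer: DIVERGES — positive cycle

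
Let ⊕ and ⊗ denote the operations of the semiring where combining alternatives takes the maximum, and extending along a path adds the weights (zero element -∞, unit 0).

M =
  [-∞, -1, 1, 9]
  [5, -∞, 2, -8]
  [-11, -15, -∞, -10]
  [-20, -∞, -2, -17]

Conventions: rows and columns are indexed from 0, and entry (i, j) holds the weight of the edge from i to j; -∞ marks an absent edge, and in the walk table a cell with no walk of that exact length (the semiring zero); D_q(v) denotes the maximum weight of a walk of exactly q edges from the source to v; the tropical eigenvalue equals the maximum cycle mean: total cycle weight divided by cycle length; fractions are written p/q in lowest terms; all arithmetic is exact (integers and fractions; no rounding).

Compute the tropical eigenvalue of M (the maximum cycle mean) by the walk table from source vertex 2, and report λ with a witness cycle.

q=0: [-∞, -∞, 0, -∞]
q=1: [-11, -15, -∞, -10]
q=2: [-10, -12, -10, -2]
q=3: [-7, -11, -4, -1]
q=4: [-6, -8, -3, 2]
Optimal cycle mean attained by: cycle 0->1->0, total (-1) + 5, length 2.
Answer: λ = 2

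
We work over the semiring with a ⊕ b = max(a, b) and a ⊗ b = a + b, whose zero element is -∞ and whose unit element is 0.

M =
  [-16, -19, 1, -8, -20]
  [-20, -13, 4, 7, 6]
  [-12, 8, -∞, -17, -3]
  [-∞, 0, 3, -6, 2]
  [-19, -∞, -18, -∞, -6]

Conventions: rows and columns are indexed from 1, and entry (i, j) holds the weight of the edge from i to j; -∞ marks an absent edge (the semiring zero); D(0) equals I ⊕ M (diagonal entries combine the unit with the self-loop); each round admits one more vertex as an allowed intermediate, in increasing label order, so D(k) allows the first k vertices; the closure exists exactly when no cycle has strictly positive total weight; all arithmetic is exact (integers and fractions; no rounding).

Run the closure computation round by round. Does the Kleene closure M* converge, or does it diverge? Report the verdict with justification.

D(0):
  [0, -19, 1, -8, -20]
  [-20, 0, 4, 7, 6]
  [-12, 8, 0, -17, -3]
  [-∞, 0, 3, 0, 2]
  [-19, -∞, -18, -∞, 0]
D(1):
  [0, -19, 1, -8, -20]
  [-20, 0, 4, 7, 6]
  [-12, 8, 0, -17, -3]
  [-∞, 0, 3, 0, 2]
  [-19, -38, -18, -27, 0]
Detection: at round 2, diagonal entry (3, 3) turns strictly positive.
Key observation: the cycle 3->2->3 has total weight 8 + 4, which is strictly positive.
Answer: DIVERGES — positive cycle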